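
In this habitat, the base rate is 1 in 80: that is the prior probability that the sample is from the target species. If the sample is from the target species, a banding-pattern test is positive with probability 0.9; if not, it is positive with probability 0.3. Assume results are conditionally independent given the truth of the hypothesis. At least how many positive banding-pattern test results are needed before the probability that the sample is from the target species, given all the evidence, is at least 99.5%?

9

Prior odds: 0.0125 ÷ 0.9875 = 1/79.
Likelihood ratio of a positive = 0.9/0.3 = 3.
Target posterior odds = 0.995/0.005 = 199.
Require 3ⁿ ≥ 199 ÷ (1/79) = 15721.
3⁸ = 6561 falls short of 15721 but 3⁹ = 19683 reaches it, so n = 9.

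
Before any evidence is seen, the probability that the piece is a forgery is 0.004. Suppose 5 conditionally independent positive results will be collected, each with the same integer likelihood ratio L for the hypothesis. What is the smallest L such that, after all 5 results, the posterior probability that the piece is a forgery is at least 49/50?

Prior odds = 0.004/0.996 = 1/249.
Target odds = 0.98/0.02 = 49.
Need L⁵ ≥ 49 ÷ (1/249) = 12201.
6⁵ = 7776 < 12201 ≤ 16807 = 7⁵, so L = 7.

7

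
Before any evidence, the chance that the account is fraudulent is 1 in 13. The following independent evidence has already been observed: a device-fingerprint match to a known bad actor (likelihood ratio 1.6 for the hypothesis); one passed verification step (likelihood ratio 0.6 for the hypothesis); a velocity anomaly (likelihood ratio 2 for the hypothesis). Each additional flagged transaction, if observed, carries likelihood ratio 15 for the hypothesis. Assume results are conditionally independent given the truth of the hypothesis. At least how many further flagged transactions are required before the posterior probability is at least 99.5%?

3

Prior odds = (1/13)/(12/13) = 1/12.
Combined Bayes factor of the evidence already in hand = 1.6 × 0.6 × 2 = 1.92.
Odds after that evidence = (1/12) × 1.92 = 0.16.
Target odds = 0.995/0.005 = 199.
Need 15ⁿ ≥ 199 ÷ 0.16 = 1243.75.
15² = 225 falls short of 1243.75 but 15³ = 3375 reaches it, so n = 3.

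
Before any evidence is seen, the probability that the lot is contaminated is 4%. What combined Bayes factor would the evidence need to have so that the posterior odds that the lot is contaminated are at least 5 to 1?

Prior odds = 0.04/0.96 = 1/24.
Target odds = 5.
Required Bayes factor = 5 ÷ (1/24) = 120.

120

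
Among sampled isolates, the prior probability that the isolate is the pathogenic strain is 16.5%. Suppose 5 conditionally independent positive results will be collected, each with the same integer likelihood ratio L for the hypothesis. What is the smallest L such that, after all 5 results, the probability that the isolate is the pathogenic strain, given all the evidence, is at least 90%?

Prior odds = 0.165/0.835 = 33/167.
Target odds = 0.9/0.1 = 9.
Need L⁵ ≥ 9 ÷ (33/167) = 501/11.
2⁵ = 32 < 501/11 ≤ 243 = 3⁵, so L = 3.

3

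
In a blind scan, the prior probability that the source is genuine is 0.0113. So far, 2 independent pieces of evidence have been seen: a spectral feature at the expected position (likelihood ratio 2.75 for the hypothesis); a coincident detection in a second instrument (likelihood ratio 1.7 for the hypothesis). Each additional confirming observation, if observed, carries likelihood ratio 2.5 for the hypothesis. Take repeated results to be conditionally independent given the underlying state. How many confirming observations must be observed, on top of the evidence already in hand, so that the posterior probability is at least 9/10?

6

Prior odds = 0.0113/0.9887 = 113/9887.
Combined Bayes factor of the evidence already in hand = 2.75 × 1.7 = 4.675.
Odds after that evidence = (113/9887) × 4.675 = 21131/395480.
Target odds = 0.9/0.1 = 9.
Need 2.5ⁿ ≥ 9 ÷ (21131/395480) = 3559320/21131.
2.5⁵ = 97.65625 falls short of 3559320/21131 but 2.5⁶ = 244.140625 reaches it, so n = 6.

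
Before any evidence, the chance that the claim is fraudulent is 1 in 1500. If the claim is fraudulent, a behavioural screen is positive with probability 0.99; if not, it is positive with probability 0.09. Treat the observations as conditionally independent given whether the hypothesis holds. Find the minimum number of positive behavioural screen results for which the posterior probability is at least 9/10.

4

Prior odds: (1/1500) ÷ (1499/1500) = 1/1499.
Likelihood ratio of a positive = 0.99/0.09 = 11.
Target posterior odds = 0.9/0.1 = 9.
Need (1/1499) × 11ⁿ ≥ 9, i.e. 11ⁿ ≥ 13491.
11³ = 1331 falls short of 13491 but 11⁴ = 14641 reaches it, so n = 4.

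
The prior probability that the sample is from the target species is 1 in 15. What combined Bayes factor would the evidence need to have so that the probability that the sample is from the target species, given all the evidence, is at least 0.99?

1386

Prior odds = (1/15)/(14/15) = 1/14.
Target odds = 0.99/0.01 = 99.
Required Bayes factor = 99 ÷ (1/14) = 1386.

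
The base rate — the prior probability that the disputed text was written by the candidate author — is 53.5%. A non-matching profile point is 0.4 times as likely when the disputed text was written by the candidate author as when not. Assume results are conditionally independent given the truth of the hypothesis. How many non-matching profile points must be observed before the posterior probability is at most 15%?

3

Prior odds: 0.535 ÷ 0.465 = 107/93.
Likelihood ratio per non-matching profile point = 0.4.
Target posterior odds = 0.15/0.85 = 3/17.
Need (107/93) × 0.4ⁿ ≤ 3/17, i.e. 0.4ⁿ ≤ 279/1819.
0.4² = 0.16 is still above 279/1819 but 0.4³ = 0.064 is at or below it, so n = 3.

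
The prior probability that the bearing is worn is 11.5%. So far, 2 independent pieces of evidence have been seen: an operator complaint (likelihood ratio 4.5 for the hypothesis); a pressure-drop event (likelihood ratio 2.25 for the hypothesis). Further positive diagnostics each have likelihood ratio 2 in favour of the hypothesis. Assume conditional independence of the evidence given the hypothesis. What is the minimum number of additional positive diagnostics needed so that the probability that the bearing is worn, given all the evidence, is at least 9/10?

Prior odds = 0.115/0.885 = 23/177.
Combined Bayes factor of the evidence already in hand = 4.5 × 2.25 = 10.125.
Odds after that evidence = (23/177) × 10.125 = 621/472.
Target odds = 0.9/0.1 = 9.
Need 2ⁿ ≥ 9 ÷ (621/472) = 472/69.
2² = 4 falls short of 472/69 but 2³ = 8 reaches it, so n = 3.

3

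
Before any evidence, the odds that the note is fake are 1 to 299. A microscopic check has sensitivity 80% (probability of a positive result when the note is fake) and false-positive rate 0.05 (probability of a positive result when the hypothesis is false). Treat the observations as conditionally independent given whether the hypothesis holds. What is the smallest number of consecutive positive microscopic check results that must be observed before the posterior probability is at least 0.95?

Prior odds = 1/299.
Likelihood ratio of a positive result = 0.8/0.05 = 16.
Target odds: 0.95 ÷ 0.05 = 19.
Require 16ⁿ ≥ 19 ÷ (1/299) = 5681.
16³ = 4096 falls short of 5681 but 16⁴ = 65536 reaches it, so n = 4.

4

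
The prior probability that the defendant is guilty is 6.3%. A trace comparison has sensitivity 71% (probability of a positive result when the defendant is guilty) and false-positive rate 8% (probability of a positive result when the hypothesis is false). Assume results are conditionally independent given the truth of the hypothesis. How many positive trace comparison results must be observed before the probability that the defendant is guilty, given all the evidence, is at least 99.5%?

4

Prior odds = 0.063/0.937 = 63/937.
Likelihood ratio of a positive result = 0.71/0.08 = 8.875.
Target odds: 0.995 ÷ 0.005 = 199.
Need (63/937) × 8.875ⁿ ≥ 199, i.e. 8.875ⁿ ≥ 186463/63.
8.875³ = 357911/512 falls short of 186463/63 but 8.875⁴ = 25411681/4096 reaches it, so n = 4.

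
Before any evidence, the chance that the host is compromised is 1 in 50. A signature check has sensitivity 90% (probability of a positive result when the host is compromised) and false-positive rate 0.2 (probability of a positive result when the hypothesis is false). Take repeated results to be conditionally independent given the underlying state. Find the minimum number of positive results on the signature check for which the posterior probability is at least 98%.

6

Prior odds = 0.02/0.98 = 1/49.
Likelihood ratio of a positive result = 0.9/0.2 = 4.5.
Target posterior odds = 0.98/0.02 = 49.
Need (1/49) × 4.5ⁿ ≥ 49, i.e. 4.5ⁿ ≥ 2401.
4.5⁵ = 1845.28125 falls short of 2401 but 4.5⁶ = 8303.765625 reaches it, so n = 6.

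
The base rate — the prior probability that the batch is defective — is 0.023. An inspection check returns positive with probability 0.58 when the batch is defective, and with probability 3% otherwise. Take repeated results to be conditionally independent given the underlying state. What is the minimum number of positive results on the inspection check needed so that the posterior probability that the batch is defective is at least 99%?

3

Prior odds = 0.023/0.977 = 23/977.
Likelihood ratio of a positive result = 0.58/0.03 = 58/3.
Target posterior odds = 0.99/0.01 = 99.
Require (58/3)ⁿ ≥ 99 ÷ (23/977) = 96723/23.
(58/3)² = 3364/9 falls short of 96723/23 but (58/3)³ = 195112/27 reaches it, so n = 3.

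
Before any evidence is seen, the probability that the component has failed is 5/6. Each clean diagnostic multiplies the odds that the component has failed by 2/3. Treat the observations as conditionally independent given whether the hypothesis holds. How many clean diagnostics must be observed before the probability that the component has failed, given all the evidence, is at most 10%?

10

Prior odds = (5/6)/(1/6) = 5.
Likelihood ratio per clean diagnostic = 2/3.
Target odds: 0.1 ÷ 0.9 = 1/9.
Require (2/3)ⁿ ≤ 1/9 ÷ 5 = 1/45.
(2/3)⁹ = 512/19683 is still above 1/45 but (2/3)¹⁰ = 1024/59049 is at or below it, so n = 10.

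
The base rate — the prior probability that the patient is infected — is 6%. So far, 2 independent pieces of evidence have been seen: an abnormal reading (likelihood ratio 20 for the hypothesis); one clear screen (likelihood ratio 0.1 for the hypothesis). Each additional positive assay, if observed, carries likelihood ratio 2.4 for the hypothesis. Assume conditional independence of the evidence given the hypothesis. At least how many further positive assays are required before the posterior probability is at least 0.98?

Prior odds = 0.06/0.94 = 3/47.
Combined Bayes factor of the evidence already in hand = 20 × 0.1 = 2.
Odds after that evidence = (3/47) × 2 = 6/47.
Target odds = 0.98/0.02 = 49.
Need 2.4ⁿ ≥ 49 ÷ (6/47) = 2303/6.
2.4⁶ = 2985984/15625 falls short of 2303/6 but 2.4⁷ = 35831808/78125 reaches it, so n = 7.

7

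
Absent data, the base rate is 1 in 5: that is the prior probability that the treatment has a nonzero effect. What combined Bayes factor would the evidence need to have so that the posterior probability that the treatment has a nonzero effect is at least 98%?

196

Prior odds = 0.2/0.8 = 0.25.
Target odds = 0.98/0.02 = 49.
Required Bayes factor = 49 ÷ 0.25 = 196.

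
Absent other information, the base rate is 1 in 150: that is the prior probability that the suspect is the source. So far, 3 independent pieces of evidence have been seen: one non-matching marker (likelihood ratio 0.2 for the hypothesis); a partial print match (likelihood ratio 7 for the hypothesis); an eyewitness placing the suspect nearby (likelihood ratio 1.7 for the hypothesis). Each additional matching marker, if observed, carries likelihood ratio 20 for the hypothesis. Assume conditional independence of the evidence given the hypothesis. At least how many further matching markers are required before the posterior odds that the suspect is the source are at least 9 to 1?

Prior odds = (1/150)/(149/150) = 1/149.
Combined Bayes factor of the evidence already in hand = 0.2 × 7 × 1.7 = 2.38.
Odds after that evidence = (1/149) × 2.38 = 119/7450.
Target odds = 9.
Need 20ⁿ ≥ 9 ÷ (119/7450) = 67050/119.
20² = 400 falls short of 67050/119 but 20³ = 8000 reaches it, so n = 3.

3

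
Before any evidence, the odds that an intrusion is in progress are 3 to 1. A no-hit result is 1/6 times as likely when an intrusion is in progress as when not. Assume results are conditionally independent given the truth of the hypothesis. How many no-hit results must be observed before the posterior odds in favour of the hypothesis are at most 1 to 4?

2

Prior odds = 3.
Likelihood ratio per no-hit result = 1/6.
Target odds = 0.25.
Need 3 × (1/6)ⁿ ≤ 0.25, i.e. (1/6)ⁿ ≤ 1/12.
(1/6)¹ = 1/6 is still above 1/12 but (1/6)² = 1/36 is at or below it, so n = 2.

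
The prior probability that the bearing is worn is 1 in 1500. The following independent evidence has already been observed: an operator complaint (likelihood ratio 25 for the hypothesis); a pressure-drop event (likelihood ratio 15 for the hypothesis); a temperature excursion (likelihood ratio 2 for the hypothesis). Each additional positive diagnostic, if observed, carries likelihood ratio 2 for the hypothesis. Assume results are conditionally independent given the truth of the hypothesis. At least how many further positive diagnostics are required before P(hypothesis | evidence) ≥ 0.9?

Prior odds = (1/1500)/(1499/1500) = 1/1499.
Combined Bayes factor of the evidence already in hand = 25 × 15 × 2 = 750.
Odds after that evidence = (1/1499) × 750 = 750/1499.
Target odds = 0.9/0.1 = 9.
Need 2ⁿ ≥ 9 ÷ (750/1499) = 17.988.
2⁴ = 16 falls short of 17.988 but 2⁵ = 32 reaches it, so n = 5.

5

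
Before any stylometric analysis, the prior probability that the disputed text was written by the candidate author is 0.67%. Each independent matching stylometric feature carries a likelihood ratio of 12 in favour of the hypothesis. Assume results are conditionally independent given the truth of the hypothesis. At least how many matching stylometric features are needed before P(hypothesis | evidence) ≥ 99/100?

4

Prior odds = 0.0067/0.9933 = 67/9933.
Likelihood ratio per matching stylometric feature = 12.
Target posterior odds = 0.99/0.01 = 99.
Need (67/9933) × 12ⁿ ≥ 99, i.e. 12ⁿ ≥ 983367/67.
12³ = 1728 falls short of 983367/67 but 12⁴ = 20736 reaches it, so n = 4.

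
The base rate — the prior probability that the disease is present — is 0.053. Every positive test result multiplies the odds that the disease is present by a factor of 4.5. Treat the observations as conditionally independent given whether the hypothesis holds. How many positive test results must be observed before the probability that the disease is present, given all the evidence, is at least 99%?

5

Prior odds = 0.053/0.947 = 53/947.
Likelihood ratio per positive test result = 4.5.
Target posterior odds = 0.99/0.01 = 99.
Require 4.5ⁿ ≥ 99 ÷ (53/947) = 93753/53.
4.5⁴ = 410.0625 falls short of 93753/53 but 4.5⁵ = 1845.28125 reaches it, so n = 5.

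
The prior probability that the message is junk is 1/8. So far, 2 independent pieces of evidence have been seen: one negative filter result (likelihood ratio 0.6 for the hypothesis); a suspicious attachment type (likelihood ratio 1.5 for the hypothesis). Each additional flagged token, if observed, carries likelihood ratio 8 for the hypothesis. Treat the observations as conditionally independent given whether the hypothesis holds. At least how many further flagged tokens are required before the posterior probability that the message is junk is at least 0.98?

Prior odds = 0.125/0.875 = 1/7.
Combined Bayes factor of the evidence already in hand = 0.6 × 1.5 = 0.9.
Odds after that evidence = (1/7) × 0.9 = 9/70.
Target odds = 0.98/0.02 = 49.
Need 8ⁿ ≥ 49 ÷ (9/70) = 3430/9.
8² = 64 falls short of 3430/9 but 8³ = 512 reaches it, so n = 3.

3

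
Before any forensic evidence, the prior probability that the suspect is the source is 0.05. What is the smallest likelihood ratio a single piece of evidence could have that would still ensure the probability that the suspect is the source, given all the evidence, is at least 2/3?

Prior odds = 0.05/0.95 = 1/19.
Target odds = (2/3)/(1/3) = 2.
Required Bayes factor = 2 ÷ (1/19) = 38.

38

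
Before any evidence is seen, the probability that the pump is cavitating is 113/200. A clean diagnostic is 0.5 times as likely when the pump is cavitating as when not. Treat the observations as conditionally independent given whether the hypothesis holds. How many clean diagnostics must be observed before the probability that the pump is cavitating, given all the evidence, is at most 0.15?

3

Prior odds: 0.565 ÷ 0.435 = 113/87.
Likelihood ratio per clean diagnostic = 0.5.
Target posterior odds = 0.15/0.85 = 3/17.
Require 0.5ⁿ ≤ 3/17 ÷ (113/87) = 261/1921.
0.5² = 0.25 is still above 261/1921 but 0.5³ = 0.125 is at or below it, so n = 3.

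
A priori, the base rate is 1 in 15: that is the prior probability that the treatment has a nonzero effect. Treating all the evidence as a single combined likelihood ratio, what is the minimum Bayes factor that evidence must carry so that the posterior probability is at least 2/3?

28

Prior odds = (1/15)/(14/15) = 1/14.
Target odds = (2/3)/(1/3) = 2.
Required Bayes factor = 2 ÷ (1/14) = 28.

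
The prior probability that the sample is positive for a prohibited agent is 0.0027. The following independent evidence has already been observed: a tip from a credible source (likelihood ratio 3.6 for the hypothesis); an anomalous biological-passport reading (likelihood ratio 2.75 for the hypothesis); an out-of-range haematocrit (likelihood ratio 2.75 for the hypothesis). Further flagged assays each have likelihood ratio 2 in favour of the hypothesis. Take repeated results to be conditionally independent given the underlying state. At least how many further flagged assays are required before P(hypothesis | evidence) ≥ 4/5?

6

Prior odds = 0.0027/0.9973 = 27/9973.
Combined Bayes factor of the evidence already in hand = 3.6 × 2.75 × 2.75 = 27.225.
Odds after that evidence = (27/9973) × 27.225 = 29403/398920.
Target odds = 0.8/0.2 = 4.
Need 2ⁿ ≥ 4 ÷ (29403/398920) = 1595680/29403.
2⁵ = 32 falls short of 1595680/29403 but 2⁶ = 64 reaches it, so n = 6.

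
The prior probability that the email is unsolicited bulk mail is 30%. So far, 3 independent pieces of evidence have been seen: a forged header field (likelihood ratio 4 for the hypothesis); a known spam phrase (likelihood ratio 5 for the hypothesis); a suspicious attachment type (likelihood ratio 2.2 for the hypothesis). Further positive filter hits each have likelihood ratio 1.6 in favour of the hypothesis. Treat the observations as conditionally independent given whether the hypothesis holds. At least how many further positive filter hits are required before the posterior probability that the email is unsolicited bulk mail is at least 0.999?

Prior odds = 0.3/0.7 = 3/7.
Combined Bayes factor of the evidence already in hand = 4 × 5 × 2.2 = 44.
Odds after that evidence = (3/7) × 44 = 132/7.
Target odds = 0.999/0.001 = 999.
Need 1.6ⁿ ≥ 999 ÷ (132/7) = 2331/44.
1.6⁸ = 16777216/390625 falls short of 2331/44 but 1.6⁹ = 134217728/1953125 reaches it, so n = 9.

9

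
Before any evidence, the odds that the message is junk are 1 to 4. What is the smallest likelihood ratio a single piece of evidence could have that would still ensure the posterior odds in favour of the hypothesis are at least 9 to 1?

Prior odds = 0.25.
Target odds = 9.
Required Bayes factor = 9 ÷ 0.25 = 36.

36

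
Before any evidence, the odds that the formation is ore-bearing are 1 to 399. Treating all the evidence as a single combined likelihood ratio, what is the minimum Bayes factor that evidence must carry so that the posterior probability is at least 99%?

39501

Prior odds = 1/399.
Target odds = 0.99/0.01 = 99.
Required Bayes factor = 99 ÷ (1/399) = 39501.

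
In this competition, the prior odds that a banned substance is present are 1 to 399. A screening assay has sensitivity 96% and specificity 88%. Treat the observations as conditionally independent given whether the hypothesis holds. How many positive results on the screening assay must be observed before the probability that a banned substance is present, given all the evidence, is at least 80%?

Prior odds = 1/399.
False-positive rate = 1 − 0.88 = 0.12; likelihood ratio of a positive = 0.96/0.12 = 8.
Target odds: 0.8 ÷ 0.2 = 4.
Require 8ⁿ ≥ 4 ÷ (1/399) = 1596.
8³ = 512 falls short of 1596 but 8⁴ = 4096 reaches it, so n = 4.

4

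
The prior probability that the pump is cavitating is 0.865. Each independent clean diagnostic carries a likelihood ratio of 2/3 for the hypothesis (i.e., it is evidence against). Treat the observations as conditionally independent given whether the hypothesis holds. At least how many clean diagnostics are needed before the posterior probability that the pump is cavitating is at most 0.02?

Prior odds: 0.865 ÷ 0.135 = 173/27.
Likelihood ratio per clean diagnostic = 2/3.
Target posterior odds = 0.02/0.98 = 1/49.
Require (2/3)ⁿ ≤ 1/49 ÷ (173/27) = 27/8477.
(2/3)¹⁴ = 16384/4782969 is still above 27/8477 but (2/3)¹⁵ = 32768/14348907 is at or below it, so n = 15.

15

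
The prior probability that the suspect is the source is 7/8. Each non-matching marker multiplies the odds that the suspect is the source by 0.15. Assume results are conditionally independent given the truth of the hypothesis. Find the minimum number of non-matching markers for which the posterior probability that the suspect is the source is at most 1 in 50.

4

Prior odds = 0.875/0.125 = 7.
Likelihood ratio per non-matching marker = 0.15.
Target odds: 0.02 ÷ 0.98 = 1/49.
Need 7 × 0.15ⁿ ≤ 1/49, i.e. 0.15ⁿ ≤ 1/343.
0.15³ = 0.003375 is still above 1/343 but 0.15⁴ = 81/160000 is at or below it, so n = 4.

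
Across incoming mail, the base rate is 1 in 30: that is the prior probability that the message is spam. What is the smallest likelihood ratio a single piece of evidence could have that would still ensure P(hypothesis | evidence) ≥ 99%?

Prior odds = (1/30)/(29/30) = 1/29.
Target odds = 0.99/0.01 = 99.
Required Bayes factor = 99 ÷ (1/29) = 2871.

2871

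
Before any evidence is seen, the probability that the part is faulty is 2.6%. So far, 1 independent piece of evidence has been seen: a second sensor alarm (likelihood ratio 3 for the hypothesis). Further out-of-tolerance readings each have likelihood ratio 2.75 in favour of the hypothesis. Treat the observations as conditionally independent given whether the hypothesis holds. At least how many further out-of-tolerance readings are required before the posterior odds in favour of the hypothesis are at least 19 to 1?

6

Prior odds = 0.026/0.974 = 13/487.
Bayes factor of the evidence already in hand = 3.
Odds after that evidence = (13/487) × 3 = 39/487.
Target odds = 19.
Need 2.75ⁿ ≥ 19 ÷ (39/487) = 9253/39.
2.75⁵ = 161051/1024 falls short of 9253/39 but 2.75⁶ = 1771561/4096 reaches it, so n = 6.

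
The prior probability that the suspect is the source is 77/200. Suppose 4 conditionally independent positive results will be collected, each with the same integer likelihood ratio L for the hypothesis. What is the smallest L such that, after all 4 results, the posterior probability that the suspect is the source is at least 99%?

4

Prior odds = 0.385/0.615 = 77/123.
Target odds = 0.99/0.01 = 99.
Need L⁴ ≥ 99 ÷ (77/123) = 1107/7.
3⁴ = 81 < 1107/7 ≤ 256 = 4⁴, so L = 4.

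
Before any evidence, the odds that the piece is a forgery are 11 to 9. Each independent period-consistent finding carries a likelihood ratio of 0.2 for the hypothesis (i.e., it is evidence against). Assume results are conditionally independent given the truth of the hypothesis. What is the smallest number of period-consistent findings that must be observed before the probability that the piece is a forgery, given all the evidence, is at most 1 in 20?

2

Prior odds = 11/9.
Likelihood ratio per period-consistent finding = 0.2.
Target odds: 0.05 ÷ 0.95 = 1/19.
Require 0.2ⁿ ≤ 1/19 ÷ (11/9) = 9/209.
0.2¹ = 0.2 is still above 9/209 but 0.2² = 0.04 is at or below it, so n = 2.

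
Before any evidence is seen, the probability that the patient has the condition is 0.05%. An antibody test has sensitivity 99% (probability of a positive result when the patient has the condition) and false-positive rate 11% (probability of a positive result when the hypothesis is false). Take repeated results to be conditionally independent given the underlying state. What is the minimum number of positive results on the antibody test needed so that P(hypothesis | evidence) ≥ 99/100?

Prior odds = 0.0005/0.9995 = 1/1999.
Likelihood ratio of a positive result = 0.99/0.11 = 9.
Target posterior odds = 0.99/0.01 = 99.
Require 9ⁿ ≥ 99 ÷ (1/1999) = 197901.
9⁵ = 59049 falls short of 197901 but 9⁶ = 531441 reaches it, so n = 6.

6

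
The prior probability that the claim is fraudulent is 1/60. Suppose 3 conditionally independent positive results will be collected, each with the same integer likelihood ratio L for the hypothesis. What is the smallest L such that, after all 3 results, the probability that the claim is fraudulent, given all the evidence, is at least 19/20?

11

Prior odds = (1/60)/(59/60) = 1/59.
Target odds = 0.95/0.05 = 19.
Need L³ ≥ 19 ÷ (1/59) = 1121.
10³ = 1000 < 1121 ≤ 1331 = 11³, so L = 11.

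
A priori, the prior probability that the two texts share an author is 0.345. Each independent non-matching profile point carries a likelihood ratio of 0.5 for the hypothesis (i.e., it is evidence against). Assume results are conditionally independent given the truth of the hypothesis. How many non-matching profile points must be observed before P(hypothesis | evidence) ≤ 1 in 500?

9

Prior odds: 0.345 ÷ 0.655 = 69/131.
Likelihood ratio per non-matching profile point = 0.5.
Target odds: 0.002 ÷ 0.998 = 1/499.
Need (69/131) × 0.5ⁿ ≤ 1/499, i.e. 0.5ⁿ ≤ 131/34431.
0.5⁸ = 0.00390625 is still above 131/34431 but 0.5⁹ = 0.001953125 is at or below it, so n = 9.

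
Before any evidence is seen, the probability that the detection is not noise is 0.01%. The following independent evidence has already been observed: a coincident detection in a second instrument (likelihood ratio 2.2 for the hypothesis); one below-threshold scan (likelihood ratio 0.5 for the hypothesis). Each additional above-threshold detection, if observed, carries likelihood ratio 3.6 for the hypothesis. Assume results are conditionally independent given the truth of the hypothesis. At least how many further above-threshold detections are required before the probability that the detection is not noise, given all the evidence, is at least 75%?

8

Prior odds = 0.0001/0.9999 = 1/9999.
Combined Bayes factor of the evidence already in hand = 2.2 × 0.5 = 1.1.
Odds after that evidence = (1/9999) × 1.1 = 1/9090.
Target odds = 0.75/0.25 = 3.
Need 3.6ⁿ ≥ 3 ÷ (1/9090) = 27270.
3.6⁷ = 612220032/78125 falls short of 27270 but 3.6⁸ ≈28211.1 reaches it, so n = 8.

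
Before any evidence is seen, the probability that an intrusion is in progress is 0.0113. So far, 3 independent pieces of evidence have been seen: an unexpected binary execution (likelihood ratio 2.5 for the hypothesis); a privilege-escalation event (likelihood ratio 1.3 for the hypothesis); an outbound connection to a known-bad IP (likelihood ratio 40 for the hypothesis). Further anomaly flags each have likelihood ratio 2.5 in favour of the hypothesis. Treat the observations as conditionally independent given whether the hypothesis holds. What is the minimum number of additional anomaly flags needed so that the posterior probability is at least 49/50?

Prior odds = 0.0113/0.9887 = 113/9887.
Combined Bayes factor of the evidence already in hand = 2.5 × 1.3 × 40 = 130.
Odds after that evidence = (113/9887) × 130 = 14690/9887.
Target odds = 0.98/0.02 = 49.
Need 2.5ⁿ ≥ 49 ÷ (14690/9887) = 484463/14690.
2.5³ = 15.625 falls short of 484463/14690 but 2.5⁴ = 39.0625 reaches it, so n = 4.

4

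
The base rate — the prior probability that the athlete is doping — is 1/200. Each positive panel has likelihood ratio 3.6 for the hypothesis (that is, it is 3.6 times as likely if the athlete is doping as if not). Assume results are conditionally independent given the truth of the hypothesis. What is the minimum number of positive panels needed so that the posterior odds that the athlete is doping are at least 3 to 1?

Prior odds = 0.005/0.995 = 1/199.
Likelihood ratio per positive panel = 3.6.
Target odds = 3.
Require 3.6ⁿ ≥ 3 ÷ (1/199) = 597.
3.6⁴ = 167.9616 falls short of 597 but 3.6⁵ = 604.66176 reaches it, so n = 5.

5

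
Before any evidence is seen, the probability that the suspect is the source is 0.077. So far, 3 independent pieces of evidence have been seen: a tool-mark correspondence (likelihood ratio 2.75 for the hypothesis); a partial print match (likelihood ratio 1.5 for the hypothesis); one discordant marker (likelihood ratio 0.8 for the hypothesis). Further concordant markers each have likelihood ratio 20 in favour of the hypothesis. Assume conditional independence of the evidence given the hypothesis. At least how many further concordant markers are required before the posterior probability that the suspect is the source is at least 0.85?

Prior odds = 0.077/0.923 = 77/923.
Combined Bayes factor of the evidence already in hand = 2.75 × 1.5 × 0.8 = 3.3.
Odds after that evidence = (77/923) × 3.3 = 2541/9230.
Target odds = 0.85/0.15 = 17/3.
Need 20ⁿ ≥ 17/3 ÷ (2541/9230) = 156910/7623.
20¹ = 20 falls short of 156910/7623 but 20² = 400 reaches it, so n = 2.

2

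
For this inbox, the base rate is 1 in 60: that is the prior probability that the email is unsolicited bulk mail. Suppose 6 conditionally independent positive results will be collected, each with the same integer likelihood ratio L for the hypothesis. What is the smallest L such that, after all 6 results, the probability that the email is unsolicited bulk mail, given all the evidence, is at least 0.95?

4

Prior odds = (1/60)/(59/60) = 1/59.
Target odds = 0.95/0.05 = 19.
Need L⁶ ≥ 19 ÷ (1/59) = 1121.
3⁶ = 729 < 1121 ≤ 4096 = 4⁶, so L = 4.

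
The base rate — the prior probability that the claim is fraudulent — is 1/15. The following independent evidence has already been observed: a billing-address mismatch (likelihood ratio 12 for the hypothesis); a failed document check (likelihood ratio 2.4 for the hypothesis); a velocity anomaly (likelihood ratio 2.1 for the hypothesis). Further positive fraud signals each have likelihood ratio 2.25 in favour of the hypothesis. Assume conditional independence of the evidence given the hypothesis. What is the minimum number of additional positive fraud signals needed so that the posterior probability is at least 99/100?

Prior odds = (1/15)/(14/15) = 1/14.
Combined Bayes factor of the evidence already in hand = 12 × 2.4 × 2.1 = 60.48.
Odds after that evidence = (1/14) × 60.48 = 4.32.
Target odds = 0.99/0.01 = 99.
Need 2.25ⁿ ≥ 99 ÷ 4.32 = 275/12.
2.25³ = 11.390625 falls short of 275/12 but 2.25⁴ = 25.62890625 reaches it, so n = 4.

4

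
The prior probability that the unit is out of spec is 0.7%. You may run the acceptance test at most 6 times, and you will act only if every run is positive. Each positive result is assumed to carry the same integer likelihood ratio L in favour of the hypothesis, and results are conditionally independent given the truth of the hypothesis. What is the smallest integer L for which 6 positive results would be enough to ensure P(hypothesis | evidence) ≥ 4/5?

3

Prior odds = 0.007/0.993 = 7/993.
Target odds = 0.8/0.2 = 4.
Need L⁶ ≥ 4 ÷ (7/993) = 3972/7.
2⁶ = 64 < 3972/7 ≤ 729 = 3⁶, so L = 3.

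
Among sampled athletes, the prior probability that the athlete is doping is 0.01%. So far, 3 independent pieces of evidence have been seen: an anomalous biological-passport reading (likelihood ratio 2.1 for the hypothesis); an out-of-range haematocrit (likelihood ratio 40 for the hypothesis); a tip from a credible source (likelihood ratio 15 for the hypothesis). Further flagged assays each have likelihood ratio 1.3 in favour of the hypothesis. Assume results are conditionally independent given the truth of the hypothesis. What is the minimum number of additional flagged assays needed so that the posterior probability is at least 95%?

Prior odds = 0.0001/0.9999 = 1/9999.
Combined Bayes factor of the evidence already in hand = 2.1 × 40 × 15 = 1260.
Odds after that evidence = (1/9999) × 1260 = 140/1111.
Target odds = 0.95/0.05 = 19.
Need 1.3ⁿ ≥ 19 ÷ (140/1111) = 21109/140.
1.3¹⁹ ≈146.192 falls short of 21109/140 but 1.3²⁰ ≈190.05 reaches it, so n = 20.

20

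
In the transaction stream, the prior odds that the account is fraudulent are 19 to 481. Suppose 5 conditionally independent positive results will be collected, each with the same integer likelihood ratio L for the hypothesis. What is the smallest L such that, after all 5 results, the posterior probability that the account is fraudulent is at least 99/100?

5

Prior odds = 19/481.
Target odds = 0.99/0.01 = 99.
Need L⁵ ≥ 99 ÷ (19/481) = 47619/19.
4⁵ = 1024 < 47619/19 ≤ 3125 = 5⁵, so L = 5.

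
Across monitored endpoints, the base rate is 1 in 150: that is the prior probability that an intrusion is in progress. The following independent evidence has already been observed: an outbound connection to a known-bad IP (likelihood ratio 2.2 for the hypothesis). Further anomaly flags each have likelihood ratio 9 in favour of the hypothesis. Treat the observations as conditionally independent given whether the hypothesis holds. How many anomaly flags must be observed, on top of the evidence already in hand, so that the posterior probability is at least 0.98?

Prior odds = (1/150)/(149/150) = 1/149.
Bayes factor of the evidence already in hand = 2.2.
Odds after that evidence = (1/149) × 2.2 = 11/745.
Target odds = 0.98/0.02 = 49.
Need 9ⁿ ≥ 49 ÷ (11/745) = 36505/11.
9³ = 729 falls short of 36505/11 but 9⁴ = 6561 reaches it, so n = 4.

4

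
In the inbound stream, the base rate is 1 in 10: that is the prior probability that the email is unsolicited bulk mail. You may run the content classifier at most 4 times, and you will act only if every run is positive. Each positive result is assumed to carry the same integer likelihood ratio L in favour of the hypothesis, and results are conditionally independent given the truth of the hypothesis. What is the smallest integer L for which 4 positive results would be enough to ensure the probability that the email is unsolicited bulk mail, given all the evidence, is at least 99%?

6

Prior odds = 0.1/0.9 = 1/9.
Target odds = 0.99/0.01 = 99.
Need L⁴ ≥ 99 ÷ (1/9) = 891.
5⁴ = 625 < 891 ≤ 1296 = 6⁴, so L = 6.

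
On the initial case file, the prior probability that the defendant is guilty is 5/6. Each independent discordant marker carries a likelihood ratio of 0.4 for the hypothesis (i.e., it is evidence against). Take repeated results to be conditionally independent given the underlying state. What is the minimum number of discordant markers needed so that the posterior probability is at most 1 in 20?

Prior odds: (5/6) ÷ (1/6) = 5.
Likelihood ratio per discordant marker = 0.4.
Target posterior odds = 0.05/0.95 = 1/19.
Need 5 × 0.4ⁿ ≤ 1/19, i.e. 0.4ⁿ ≤ 1/95.
0.4⁴ = 0.0256 is still above 1/95 but 0.4⁵ = 0.01024 is at or below it, so n = 5.

5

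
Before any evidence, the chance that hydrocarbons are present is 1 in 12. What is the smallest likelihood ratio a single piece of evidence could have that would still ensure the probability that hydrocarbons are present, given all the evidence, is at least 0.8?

Prior odds = (1/12)/(11/12) = 1/11.
Target odds = 0.8/0.2 = 4.
Required Bayes factor = 4 ÷ (1/11) = 44.

44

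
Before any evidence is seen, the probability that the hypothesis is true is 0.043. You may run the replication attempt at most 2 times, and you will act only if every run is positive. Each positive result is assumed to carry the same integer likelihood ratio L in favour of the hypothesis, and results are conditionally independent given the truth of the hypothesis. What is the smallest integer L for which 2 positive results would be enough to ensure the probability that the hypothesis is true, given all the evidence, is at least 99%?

47

Prior odds = 0.043/0.957 = 43/957.
Target odds = 0.99/0.01 = 99.
Need L² ≥ 99 ÷ (43/957) = 94743/43.
46² = 2116 < 94743/43 ≤ 2209 = 47², so L = 47.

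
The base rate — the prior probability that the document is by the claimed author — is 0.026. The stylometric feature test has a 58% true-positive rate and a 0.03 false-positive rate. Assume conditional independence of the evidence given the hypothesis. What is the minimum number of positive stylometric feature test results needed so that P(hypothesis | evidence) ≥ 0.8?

2

Prior odds: 0.026 ÷ 0.974 = 13/487.
Likelihood ratio of a positive result = 0.58/0.03 = 58/3.
Target posterior odds = 0.8/0.2 = 4.
Require (58/3)ⁿ ≥ 4 ÷ (13/487) = 1948/13.
(58/3)¹ = 58/3 falls short of 1948/13 but (58/3)² = 3364/9 reaches it, so n = 2.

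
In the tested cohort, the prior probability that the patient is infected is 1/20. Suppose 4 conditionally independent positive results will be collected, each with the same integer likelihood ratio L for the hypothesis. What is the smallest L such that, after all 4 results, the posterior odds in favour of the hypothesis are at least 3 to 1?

3

Prior odds = 0.05/0.95 = 1/19.
Target odds = 3.
Need L⁴ ≥ 3 ÷ (1/19) = 57.
2⁴ = 16 < 57 ≤ 81 = 3⁴, so L = 3.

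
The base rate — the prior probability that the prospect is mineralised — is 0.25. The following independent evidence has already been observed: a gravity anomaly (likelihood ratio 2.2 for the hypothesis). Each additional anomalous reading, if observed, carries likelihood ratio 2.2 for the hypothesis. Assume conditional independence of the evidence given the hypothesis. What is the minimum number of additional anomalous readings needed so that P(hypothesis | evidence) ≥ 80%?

Prior odds = 0.25/0.75 = 1/3.
Bayes factor of the evidence already in hand = 2.2.
Odds after that evidence = (1/3) × 2.2 = 11/15.
Target odds = 0.8/0.2 = 4.
Need 2.2ⁿ ≥ 4 ÷ (11/15) = 60/11.
2.2² = 4.84 falls short of 60/11 but 2.2³ = 10.648 reaches it, so n = 3.

3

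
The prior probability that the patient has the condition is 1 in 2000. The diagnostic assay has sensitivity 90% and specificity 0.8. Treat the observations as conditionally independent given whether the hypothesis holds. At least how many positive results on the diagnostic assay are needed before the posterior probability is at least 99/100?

Prior odds: 0.0005 ÷ 0.9995 = 1/1999.
False-positive rate = 1 − 0.8 = 0.2; likelihood ratio of a positive = 0.9/0.2 = 4.5.
Target odds: 0.99 ÷ 0.01 = 99.
Require 4.5ⁿ ≥ 99 ÷ (1/1999) = 197901.
4.5⁸ = 43046721/256 falls short of 197901 but 4.5⁹ = 387420489/512 reaches it, so n = 9.

9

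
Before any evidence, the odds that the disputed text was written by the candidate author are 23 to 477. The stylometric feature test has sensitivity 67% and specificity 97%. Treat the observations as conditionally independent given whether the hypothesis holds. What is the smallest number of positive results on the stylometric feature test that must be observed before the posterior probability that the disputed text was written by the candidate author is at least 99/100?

3

Prior odds = 23/477.
False-positive rate = 1 − 0.97 = 0.03; likelihood ratio of a positive = 0.67/0.03 = 67/3.
Target odds: 0.99 ÷ 0.01 = 99.
Need (23/477) × (67/3)ⁿ ≥ 99, i.e. (67/3)ⁿ ≥ 47223/23.
(67/3)² = 4489/9 falls short of 47223/23 but (67/3)³ = 300763/27 reaches it, so n = 3.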